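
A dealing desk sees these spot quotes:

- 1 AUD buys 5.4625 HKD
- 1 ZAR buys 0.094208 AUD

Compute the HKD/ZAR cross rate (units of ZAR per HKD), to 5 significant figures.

1 HKD ÷ 5.4625 = 0.183066 AUD
0.183066 AUD ÷ 0.094208 = 1.94321 ZAR

HKD/ZAR = 1.9432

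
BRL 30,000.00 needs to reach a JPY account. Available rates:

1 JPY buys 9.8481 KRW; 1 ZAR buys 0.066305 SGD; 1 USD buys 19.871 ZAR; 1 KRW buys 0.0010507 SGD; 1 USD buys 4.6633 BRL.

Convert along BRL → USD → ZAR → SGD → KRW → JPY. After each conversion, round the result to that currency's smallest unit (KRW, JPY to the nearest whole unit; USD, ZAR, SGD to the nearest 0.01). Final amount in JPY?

BRL 30,000.00 ÷ 4.6633 = USD 6,433.21
USD 6,433.21 × 19.871 = ZAR 127,834.32
ZAR 127,834.32 × 0.066305 = SGD 8,476.05
SGD 8,476.05 ÷ 0.0010507 = KRW 8,067,051
KRW 8,067,051 ÷ 9.8481 = JPY 819,148

JPY 819,148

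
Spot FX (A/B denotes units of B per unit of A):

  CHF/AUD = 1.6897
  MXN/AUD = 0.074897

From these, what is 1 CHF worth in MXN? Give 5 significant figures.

CHF/MXN = 22.560

1 CHF × 1.6897 = 1.6897 AUD
1.6897 AUD ÷ 0.074897 = 22.5603 MXN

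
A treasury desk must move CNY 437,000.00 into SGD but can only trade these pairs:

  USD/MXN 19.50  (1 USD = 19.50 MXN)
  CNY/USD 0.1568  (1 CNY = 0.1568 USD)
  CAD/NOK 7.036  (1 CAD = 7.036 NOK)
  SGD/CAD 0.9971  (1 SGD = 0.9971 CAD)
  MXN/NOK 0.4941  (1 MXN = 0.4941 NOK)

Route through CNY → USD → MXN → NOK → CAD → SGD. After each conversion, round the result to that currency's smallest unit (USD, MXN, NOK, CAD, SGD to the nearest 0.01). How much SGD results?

CNY 437,000.00 × 0.1568 = USD 68,521.60
USD 68,521.60 × 19.50 = MXN 1,336,171.20
MXN 1,336,171.20 × 0.4941 = NOK 660,202.19
NOK 660,202.19 ÷ 7.036 = CAD 93,832.03
CAD 93,832.03 ÷ 0.9971 = SGD 94,104.93

SGD 94,104.93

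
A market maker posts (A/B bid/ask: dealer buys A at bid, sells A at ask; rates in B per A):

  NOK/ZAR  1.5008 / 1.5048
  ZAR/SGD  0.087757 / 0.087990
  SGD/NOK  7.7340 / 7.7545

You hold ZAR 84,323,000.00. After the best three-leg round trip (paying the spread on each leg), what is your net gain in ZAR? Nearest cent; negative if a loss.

Best loop ZAR → SGD → NOK → ZAR:
ZAR 84,323,000.00 × 0.087757 (sell ZAR at bid) = SGD 7,399,933.51
SGD 7,399,933.51 × 7.7340 (sell SGD at bid) = NOK 57,231,085.77
NOK 57,231,085.77 × 1.5008 (sell NOK at bid) = ZAR 85,892,413.53

Net profit: ZAR 1,569,413.53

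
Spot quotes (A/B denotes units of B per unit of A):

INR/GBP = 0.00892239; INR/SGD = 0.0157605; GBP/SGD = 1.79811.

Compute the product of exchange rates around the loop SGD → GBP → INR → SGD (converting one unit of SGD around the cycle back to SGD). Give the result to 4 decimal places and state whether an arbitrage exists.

Around SGD → GBP → INR → SGD: 1 ÷ 1.79811 ÷ 0.00892239 × 0.0157605 = 0.982364
Product < 1; profitable direction is SGD → INR → GBP → SGD.

0.9824 (arbitrage exists)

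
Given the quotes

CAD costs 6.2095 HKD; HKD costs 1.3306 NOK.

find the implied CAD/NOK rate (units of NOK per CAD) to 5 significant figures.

CAD/NOK = 8.2624

1 CAD × 6.2095 = 6.2095 HKD
6.2095 HKD × 1.3306 = 8.26236 NOK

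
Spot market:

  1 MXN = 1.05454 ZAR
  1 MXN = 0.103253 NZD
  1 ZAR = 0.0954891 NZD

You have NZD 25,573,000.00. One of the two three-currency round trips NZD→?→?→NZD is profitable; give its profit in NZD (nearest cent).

Profitable loop is NZD → ZAR → MXN → NZD:
NZD 25,573,000.00 ÷ 0.0954891 = ZAR 267,810,671.58
ZAR 267,810,671.58 ÷ 1.05454 = MXN 253,959,709.05
MXN 253,959,709.05 × 0.103253 = NZD 26,222,101.84
Profit = NZD 26,222,101.84 − NZD 25,573,000.00

Profit: NZD 649,101.84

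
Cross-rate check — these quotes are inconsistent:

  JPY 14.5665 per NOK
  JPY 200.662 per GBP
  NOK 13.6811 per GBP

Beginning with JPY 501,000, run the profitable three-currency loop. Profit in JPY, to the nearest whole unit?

Profit: JPY 3,460

Profitable loop is JPY → NOK → GBP → JPY:
JPY 501,000 ÷ 14.5665 = NOK 34,393.99
NOK 34,393.99 ÷ 13.6811 = GBP 2,513.98
GBP 2,513.98 × 200.662 = JPY 504,460
Profit = JPY 504,460 − JPY 501,000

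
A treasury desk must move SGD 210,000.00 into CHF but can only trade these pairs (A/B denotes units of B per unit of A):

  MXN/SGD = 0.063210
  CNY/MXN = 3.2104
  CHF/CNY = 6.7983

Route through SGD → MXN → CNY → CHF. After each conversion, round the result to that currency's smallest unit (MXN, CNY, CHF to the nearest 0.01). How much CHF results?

SGD 210,000.00 ÷ 0.063210 = MXN 3,322,259.14
MXN 3,322,259.14 ÷ 3.2104 = CNY 1,034,842.74
CNY 1,034,842.74 ÷ 6.7983 = CHF 152,220.81

CHF 152,220.81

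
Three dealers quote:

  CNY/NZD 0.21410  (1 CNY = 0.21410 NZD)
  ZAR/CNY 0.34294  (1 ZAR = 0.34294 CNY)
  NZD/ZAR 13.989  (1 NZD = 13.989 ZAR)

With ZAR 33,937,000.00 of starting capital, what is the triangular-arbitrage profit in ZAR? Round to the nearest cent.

Profit: ZAR 920,395.13

Profitable loop is ZAR → CNY → NZD → ZAR:
ZAR 33,937,000.00 × 0.34294 = CNY 11,638,354.78
CNY 11,638,354.78 × 0.21410 = NZD 2,491,771.76
NZD 2,491,771.76 × 13.989 = ZAR 34,857,395.13
Profit = ZAR 34,857,395.13 − ZAR 33,937,000.00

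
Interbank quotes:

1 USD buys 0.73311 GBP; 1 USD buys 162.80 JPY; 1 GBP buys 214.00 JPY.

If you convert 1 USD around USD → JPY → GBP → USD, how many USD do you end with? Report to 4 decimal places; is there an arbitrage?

Around USD → JPY → GBP → USD: 1 × 162.80 ÷ 214.00 ÷ 0.73311 = 1.037699
Product > 1; profitable direction is USD → JPY → GBP → USD.

1.0377 (arbitrage exists)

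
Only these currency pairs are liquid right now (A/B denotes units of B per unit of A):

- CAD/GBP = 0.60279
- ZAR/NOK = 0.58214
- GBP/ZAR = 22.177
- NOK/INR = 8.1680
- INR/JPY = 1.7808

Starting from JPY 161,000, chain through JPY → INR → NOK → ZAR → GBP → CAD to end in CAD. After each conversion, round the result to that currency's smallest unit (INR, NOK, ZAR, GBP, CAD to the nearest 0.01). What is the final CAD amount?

CAD 1,422.32

JPY 161,000 ÷ 1.7808 = INR 90,408.81
INR 90,408.81 ÷ 8.1680 = NOK 11,068.66
NOK 11,068.66 ÷ 0.58214 = ZAR 19,013.74
ZAR 19,013.74 ÷ 22.177 = GBP 857.36
GBP 857.36 ÷ 0.60279 = CAD 1,422.32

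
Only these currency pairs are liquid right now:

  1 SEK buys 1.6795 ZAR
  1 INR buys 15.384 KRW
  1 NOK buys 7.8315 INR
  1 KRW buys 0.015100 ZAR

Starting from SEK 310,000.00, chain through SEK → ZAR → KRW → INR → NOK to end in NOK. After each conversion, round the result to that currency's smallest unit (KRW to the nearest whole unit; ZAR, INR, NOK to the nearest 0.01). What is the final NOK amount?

SEK 310,000.00 × 1.6795 = ZAR 520,645.00
ZAR 520,645.00 ÷ 0.015100 = KRW 34,479,801
KRW 34,479,801 ÷ 15.384 = INR 2,241,276.72
INR 2,241,276.72 ÷ 7.8315 = NOK 286,187.41

NOK 286,187.41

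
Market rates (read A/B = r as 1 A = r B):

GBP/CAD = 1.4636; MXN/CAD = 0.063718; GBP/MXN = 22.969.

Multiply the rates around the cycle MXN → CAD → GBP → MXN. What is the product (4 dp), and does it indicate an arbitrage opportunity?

1.0000 (no arbitrage)

Around MXN → CAD → GBP → MXN: 1 × 0.063718 ÷ 1.4636 × 22.969 = 0.999958
Product ≈ 1 (deviation 0.004%, within rounding noise).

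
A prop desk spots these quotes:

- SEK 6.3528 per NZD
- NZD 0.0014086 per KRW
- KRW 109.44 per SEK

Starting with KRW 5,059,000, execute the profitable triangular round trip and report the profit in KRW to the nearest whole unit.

Profitable loop is KRW → SEK → NZD → KRW:
KRW 5,059,000 ÷ 109.44 = SEK 46,226.24
SEK 46,226.24 ÷ 6.3528 = NZD 7,276.51
NZD 7,276.51 ÷ 0.0014086 = KRW 5,165,778
Profit = KRW 5,165,778 − KRW 5,059,000

Profit: KRW 106,778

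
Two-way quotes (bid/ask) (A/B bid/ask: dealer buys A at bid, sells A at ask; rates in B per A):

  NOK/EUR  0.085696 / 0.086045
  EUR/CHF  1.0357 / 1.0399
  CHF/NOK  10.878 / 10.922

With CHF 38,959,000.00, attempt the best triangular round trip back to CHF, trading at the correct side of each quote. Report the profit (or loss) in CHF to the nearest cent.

Net profit: CHF 905,691.86

Best loop CHF → EUR → NOK → CHF:
CHF 38,959,000.00 ÷ 1.0399 (buy EUR at ask) = EUR 37,464,179.25
EUR 37,464,179.25 ÷ 0.086045 (buy NOK at ask) = NOK 435,402,164.54
NOK 435,402,164.54 ÷ 10.922 (buy CHF at ask) = CHF 39,864,691.86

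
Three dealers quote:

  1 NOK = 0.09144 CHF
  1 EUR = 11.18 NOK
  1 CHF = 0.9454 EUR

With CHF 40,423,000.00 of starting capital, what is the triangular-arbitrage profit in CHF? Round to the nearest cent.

Profitable loop is CHF → NOK → EUR → CHF:
CHF 40,423,000.00 ÷ 0.09144 = NOK 442,071,303.59
NOK 442,071,303.59 ÷ 11.18 = EUR 39,541,261.50
EUR 39,541,261.50 ÷ 0.9454 = CHF 41,824,901.10
Profit = CHF 41,824,901.10 − CHF 40,423,000.00

Profit: CHF 1,401,901.10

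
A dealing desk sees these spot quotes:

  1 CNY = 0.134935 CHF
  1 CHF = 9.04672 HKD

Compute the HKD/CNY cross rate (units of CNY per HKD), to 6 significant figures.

HKD/CNY = 0.819189

1 HKD ÷ 9.04672 = 0.110537 CHF
0.110537 CHF ÷ 0.134935 = 0.819189 CNY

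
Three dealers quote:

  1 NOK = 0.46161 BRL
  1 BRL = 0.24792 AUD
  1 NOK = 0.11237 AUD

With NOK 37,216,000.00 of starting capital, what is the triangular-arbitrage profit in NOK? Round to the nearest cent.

Profit: NOK 686,345.31

Profitable loop is NOK → BRL → AUD → NOK:
NOK 37,216,000.00 × 0.46161 = BRL 17,179,277.76
BRL 17,179,277.76 × 0.24792 = AUD 4,259,086.54
AUD 4,259,086.54 ÷ 0.11237 = NOK 37,902,345.31
Profit = NOK 37,902,345.31 − NOK 37,216,000.00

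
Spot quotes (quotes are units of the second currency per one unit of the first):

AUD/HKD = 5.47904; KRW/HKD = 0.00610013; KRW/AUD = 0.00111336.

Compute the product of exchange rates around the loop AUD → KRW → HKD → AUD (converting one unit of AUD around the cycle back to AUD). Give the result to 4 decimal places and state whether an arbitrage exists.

Around AUD → KRW → HKD → AUD: 1 ÷ 0.00111336 × 0.00610013 ÷ 5.47904 = 0.999998
Product ≈ 1 (deviation 0.000%, within rounding noise).

1.0000 (no arbitrage)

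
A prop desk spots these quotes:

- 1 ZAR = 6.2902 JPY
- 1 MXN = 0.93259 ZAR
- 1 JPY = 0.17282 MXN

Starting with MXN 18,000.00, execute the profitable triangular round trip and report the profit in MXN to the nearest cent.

Profit: MXN 248.27

Profitable loop is MXN → ZAR → JPY → MXN:
MXN 18,000.00 × 0.93259 = ZAR 16,786.62
ZAR 16,786.62 × 6.2902 = JPY 105,591
JPY 105,591 × 0.17282 = MXN 18,248.27
Profit = MXN 18,248.27 − MXN 18,000.00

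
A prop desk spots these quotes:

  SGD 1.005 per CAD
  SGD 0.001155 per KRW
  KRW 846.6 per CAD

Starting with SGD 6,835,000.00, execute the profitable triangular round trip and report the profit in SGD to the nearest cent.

Profit: SGD 189,967.71

Profitable loop is SGD → KRW → CAD → SGD:
SGD 6,835,000.00 ÷ 0.001155 = KRW 5,917,748,918
KRW 5,917,748,918 ÷ 846.6 = CAD 6,990,017.62
CAD 6,990,017.62 × 1.005 = SGD 7,024,967.71
Profit = SGD 7,024,967.71 − SGD 6,835,000.00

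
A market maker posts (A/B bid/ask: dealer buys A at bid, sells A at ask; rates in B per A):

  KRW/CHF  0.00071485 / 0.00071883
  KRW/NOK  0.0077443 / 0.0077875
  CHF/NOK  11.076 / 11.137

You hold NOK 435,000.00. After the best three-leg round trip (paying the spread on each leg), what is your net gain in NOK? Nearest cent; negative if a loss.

Net profit: NOK 7,271.61

Best loop NOK → KRW → CHF → NOK:
NOK 435,000.00 ÷ 0.0077875 (buy KRW at ask) = KRW 55,858,748
KRW 55,858,748 × 0.00071485 (sell KRW at bid) = CHF 39,930.63
CHF 39,930.63 × 11.076 (sell CHF at bid) = NOK 442,271.61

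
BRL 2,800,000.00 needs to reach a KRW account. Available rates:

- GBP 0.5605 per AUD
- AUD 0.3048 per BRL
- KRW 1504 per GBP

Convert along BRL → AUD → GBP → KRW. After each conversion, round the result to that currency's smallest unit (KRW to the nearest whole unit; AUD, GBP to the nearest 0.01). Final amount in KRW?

KRW 719,443,092

BRL 2,800,000.00 × 0.3048 = AUD 853,440.00
AUD 853,440.00 × 0.5605 = GBP 478,353.12
GBP 478,353.12 × 1504 = KRW 719,443,092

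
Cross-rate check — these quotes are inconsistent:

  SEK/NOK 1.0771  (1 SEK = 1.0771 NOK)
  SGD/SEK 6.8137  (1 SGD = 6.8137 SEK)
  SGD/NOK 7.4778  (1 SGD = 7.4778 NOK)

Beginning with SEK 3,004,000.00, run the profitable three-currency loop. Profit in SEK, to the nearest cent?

Profitable loop is SEK → SGD → NOK → SEK:
SEK 3,004,000.00 ÷ 6.8137 = SGD 440,876.47
SGD 440,876.47 × 7.4778 = NOK 3,296,786.06
NOK 3,296,786.06 ÷ 1.0771 = SEK 3,060,798.50
Profit = SEK 3,060,798.50 − SEK 3,004,000.00

Profit: SEK 56,798.50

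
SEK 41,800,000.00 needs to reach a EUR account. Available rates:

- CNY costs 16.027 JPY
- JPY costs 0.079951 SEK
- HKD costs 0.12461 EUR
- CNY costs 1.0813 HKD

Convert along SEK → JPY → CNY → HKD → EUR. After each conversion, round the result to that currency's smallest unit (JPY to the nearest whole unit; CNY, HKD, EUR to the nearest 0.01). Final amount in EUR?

SEK 41,800,000.00 ÷ 0.079951 = JPY 522,820,227
JPY 522,820,227 ÷ 16.027 = CNY 32,621,215.89
CNY 32,621,215.89 × 1.0813 = HKD 35,273,320.74
HKD 35,273,320.74 × 0.12461 = EUR 4,395,408.50

EUR 4,395,408.50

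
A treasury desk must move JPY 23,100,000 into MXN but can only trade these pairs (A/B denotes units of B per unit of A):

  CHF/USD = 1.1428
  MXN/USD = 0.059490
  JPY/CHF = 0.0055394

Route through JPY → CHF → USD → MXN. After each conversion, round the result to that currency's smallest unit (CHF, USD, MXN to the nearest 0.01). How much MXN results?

MXN 2,458,108.09

JPY 23,100,000 × 0.0055394 = CHF 127,960.14
CHF 127,960.14 × 1.1428 = USD 146,232.85
USD 146,232.85 ÷ 0.059490 = MXN 2,458,108.09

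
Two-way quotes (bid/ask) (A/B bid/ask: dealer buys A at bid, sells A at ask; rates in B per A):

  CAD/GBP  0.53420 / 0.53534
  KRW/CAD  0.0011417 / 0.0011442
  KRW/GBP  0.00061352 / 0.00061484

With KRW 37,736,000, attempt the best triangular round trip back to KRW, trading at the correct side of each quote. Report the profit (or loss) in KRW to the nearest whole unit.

Net profit: KRW 60,619

Best loop KRW → GBP → CAD → KRW:
KRW 37,736,000 × 0.00061352 (sell KRW at bid) = GBP 23,151.79
GBP 23,151.79 ÷ 0.53534 (buy CAD at ask) = CAD 43,246.89
CAD 43,246.89 ÷ 0.0011442 (buy KRW at ask) = KRW 37,796,619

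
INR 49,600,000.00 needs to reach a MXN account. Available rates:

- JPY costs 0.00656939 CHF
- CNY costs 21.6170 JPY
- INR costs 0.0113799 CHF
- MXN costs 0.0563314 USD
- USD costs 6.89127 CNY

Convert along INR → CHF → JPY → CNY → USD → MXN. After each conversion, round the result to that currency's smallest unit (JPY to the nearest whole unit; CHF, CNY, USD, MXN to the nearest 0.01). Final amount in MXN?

MXN 10,238,818.49

INR 49,600,000.00 × 0.0113799 = CHF 564,443.04
CHF 564,443.04 ÷ 0.00656939 = JPY 85,920,160
JPY 85,920,160 ÷ 21.6170 = CNY 3,974,656.98
CNY 3,974,656.98 ÷ 6.89127 = USD 576,766.98
USD 576,766.98 ÷ 0.0563314 = MXN 10,238,818.49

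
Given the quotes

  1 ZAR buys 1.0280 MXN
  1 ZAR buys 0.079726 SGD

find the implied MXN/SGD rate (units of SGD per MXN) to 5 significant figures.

MXN/SGD = 0.077554

1 MXN ÷ 1.0280 = 0.972763 ZAR
0.972763 ZAR × 0.079726 = 0.0775545 SGD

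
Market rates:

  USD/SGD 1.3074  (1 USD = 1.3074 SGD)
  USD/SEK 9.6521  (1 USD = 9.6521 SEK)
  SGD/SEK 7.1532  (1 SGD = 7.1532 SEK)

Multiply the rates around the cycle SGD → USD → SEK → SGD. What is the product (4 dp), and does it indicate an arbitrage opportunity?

Around SGD → USD → SEK → SGD: 1 ÷ 1.3074 × 9.6521 ÷ 7.1532 = 1.032079
Product > 1; profitable direction is SGD → USD → SEK → SGD.

1.0321 (arbitrage exists)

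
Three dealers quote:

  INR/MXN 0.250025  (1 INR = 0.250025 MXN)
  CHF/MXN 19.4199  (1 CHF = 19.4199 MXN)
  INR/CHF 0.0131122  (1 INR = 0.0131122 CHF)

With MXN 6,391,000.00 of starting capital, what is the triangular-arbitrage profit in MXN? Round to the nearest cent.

Profit: MXN 117,905.04

Profitable loop is MXN → INR → CHF → MXN:
MXN 6,391,000.00 ÷ 0.250025 = INR 25,561,443.86
INR 25,561,443.86 × 0.0131122 = CHF 335,166.76
CHF 335,166.76 × 19.4199 = MXN 6,508,905.04
Profit = MXN 6,508,905.04 − MXN 6,391,000.00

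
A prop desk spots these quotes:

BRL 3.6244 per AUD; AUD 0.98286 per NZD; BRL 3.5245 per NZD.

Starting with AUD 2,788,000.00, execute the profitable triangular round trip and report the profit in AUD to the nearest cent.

Profitable loop is AUD → BRL → NZD → AUD:
AUD 2,788,000.00 × 3.6244 = BRL 10,104,827.20
BRL 10,104,827.20 ÷ 3.5245 = NZD 2,867,024.32
NZD 2,867,024.32 × 0.98286 = AUD 2,817,883.52
Profit = AUD 2,817,883.52 − AUD 2,788,000.00

Profit: AUD 29,883.52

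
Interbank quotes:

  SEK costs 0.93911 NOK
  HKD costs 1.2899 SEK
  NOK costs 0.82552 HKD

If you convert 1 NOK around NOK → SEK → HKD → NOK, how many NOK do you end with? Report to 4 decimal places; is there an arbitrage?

Around NOK → SEK → HKD → NOK: 1 ÷ 0.93911 ÷ 1.2899 ÷ 0.82552 = 1.000000
Product ≈ 1 (deviation 0.000%, within rounding noise).

1.0000 (no arbitrage)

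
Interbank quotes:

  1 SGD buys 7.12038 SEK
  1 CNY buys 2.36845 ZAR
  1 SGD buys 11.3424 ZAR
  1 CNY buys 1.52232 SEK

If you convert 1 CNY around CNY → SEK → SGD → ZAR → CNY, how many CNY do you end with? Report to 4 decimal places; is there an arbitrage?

Around CNY → SEK → SGD → ZAR → CNY: 1 × 1.52232 ÷ 7.12038 × 11.3424 ÷ 2.36845 = 1.023867
Product > 1; profitable direction is CNY → SEK → SGD → ZAR → CNY.

1.0239 (arbitrage exists)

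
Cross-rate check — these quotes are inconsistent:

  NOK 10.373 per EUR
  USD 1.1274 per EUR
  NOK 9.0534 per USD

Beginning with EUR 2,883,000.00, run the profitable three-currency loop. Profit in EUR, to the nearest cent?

Profitable loop is EUR → NOK → USD → EUR:
EUR 2,883,000.00 × 10.373 = NOK 29,905,359.00
NOK 29,905,359.00 ÷ 9.0534 = USD 3,303,218.57
USD 3,303,218.57 ÷ 1.1274 = EUR 2,929,943.74
Profit = EUR 2,929,943.74 − EUR 2,883,000.00

Profit: EUR 46,943.74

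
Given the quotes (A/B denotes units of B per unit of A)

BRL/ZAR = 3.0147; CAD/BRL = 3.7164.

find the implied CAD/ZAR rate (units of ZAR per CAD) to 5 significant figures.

CAD/ZAR = 11.204

1 CAD × 3.7164 = 3.7164 BRL
3.7164 BRL × 3.0147 = 11.2038 ZAR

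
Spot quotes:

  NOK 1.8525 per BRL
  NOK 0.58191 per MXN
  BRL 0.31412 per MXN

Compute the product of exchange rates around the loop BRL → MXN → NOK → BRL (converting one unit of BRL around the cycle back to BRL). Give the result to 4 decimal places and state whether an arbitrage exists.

Around BRL → MXN → NOK → BRL: 1 ÷ 0.31412 × 0.58191 ÷ 1.8525 = 1.000005
Product ≈ 1 (deviation 0.000%, within rounding noise).

1.0000 (no arbitrage)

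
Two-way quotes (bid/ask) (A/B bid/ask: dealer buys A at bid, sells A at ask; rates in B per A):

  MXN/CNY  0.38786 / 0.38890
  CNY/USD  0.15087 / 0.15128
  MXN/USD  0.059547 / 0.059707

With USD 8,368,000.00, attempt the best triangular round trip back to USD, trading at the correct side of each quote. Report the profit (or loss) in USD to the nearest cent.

Best loop USD → CNY → MXN → USD:
USD 8,368,000.00 ÷ 0.15128 (buy CNY at ask) = CNY 55,314,648.33
CNY 55,314,648.33 ÷ 0.38890 (buy MXN at ask) = MXN 142,233,603.33
MXN 142,233,603.33 × 0.059547 (sell MXN at bid) = USD 8,469,584.38

Net profit: USD 101,584.38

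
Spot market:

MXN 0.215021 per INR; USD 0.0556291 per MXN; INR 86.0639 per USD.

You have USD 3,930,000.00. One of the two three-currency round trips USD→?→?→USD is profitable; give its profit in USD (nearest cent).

Profitable loop is USD → INR → MXN → USD:
USD 3,930,000.00 × 86.0639 = INR 338,231,127.00
INR 338,231,127.00 × 0.215021 = MXN 72,726,795.16
MXN 72,726,795.16 × 0.0556291 = USD 4,045,726.16
Profit = USD 4,045,726.16 − USD 3,930,000.00

Profit: USD 115,726.16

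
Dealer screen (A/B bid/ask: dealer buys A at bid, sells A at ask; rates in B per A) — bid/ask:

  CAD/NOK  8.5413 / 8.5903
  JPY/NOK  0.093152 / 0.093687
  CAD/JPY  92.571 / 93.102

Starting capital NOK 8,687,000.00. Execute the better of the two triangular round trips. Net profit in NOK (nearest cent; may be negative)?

Best loop NOK → CAD → JPY → NOK:
NOK 8,687,000.00 ÷ 8.5903 (buy CAD at ask) = CAD 1,011,256.88
CAD 1,011,256.88 × 92.571 (sell CAD at bid) = JPY 93,613,061
JPY 93,613,061 × 0.093152 (sell JPY at bid) = NOK 8,720,243.85

Net profit: NOK 33,243.85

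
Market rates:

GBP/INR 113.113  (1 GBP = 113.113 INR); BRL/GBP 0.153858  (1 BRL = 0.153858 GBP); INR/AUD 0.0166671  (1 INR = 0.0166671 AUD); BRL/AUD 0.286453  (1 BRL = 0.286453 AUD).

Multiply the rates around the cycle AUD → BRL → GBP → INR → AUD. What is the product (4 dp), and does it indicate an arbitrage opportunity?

1.0126 (arbitrage exists)

Around AUD → BRL → GBP → INR → AUD: 1 ÷ 0.286453 × 0.153858 × 113.113 × 0.0166671 = 1.012603
Product > 1; profitable direction is AUD → BRL → GBP → INR → AUD.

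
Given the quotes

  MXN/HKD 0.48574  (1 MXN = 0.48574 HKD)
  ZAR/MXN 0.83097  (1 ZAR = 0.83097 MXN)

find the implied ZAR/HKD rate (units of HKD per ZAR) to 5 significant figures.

ZAR/HKD = 0.40364

1 ZAR × 0.83097 = 0.83097 MXN
0.83097 MXN × 0.48574 = 0.403635 HKD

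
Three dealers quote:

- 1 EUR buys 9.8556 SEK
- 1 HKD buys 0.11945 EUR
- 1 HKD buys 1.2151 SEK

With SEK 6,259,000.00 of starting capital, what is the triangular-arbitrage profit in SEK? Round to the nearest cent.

Profitable loop is SEK → EUR → HKD → SEK:
SEK 6,259,000.00 ÷ 9.8556 = EUR 635,070.42
EUR 635,070.42 ÷ 0.11945 = HKD 5,316,621.32
HKD 5,316,621.32 × 1.2151 = SEK 6,460,226.57
Profit = SEK 6,460,226.57 − SEK 6,259,000.00

Profit: SEK 201,226.57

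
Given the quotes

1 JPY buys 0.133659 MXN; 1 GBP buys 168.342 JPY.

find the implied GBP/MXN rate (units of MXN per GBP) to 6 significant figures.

1 GBP × 168.342 = 168.342 JPY
168.342 JPY × 0.133659 = 22.5004 MXN

GBP/MXN = 22.5004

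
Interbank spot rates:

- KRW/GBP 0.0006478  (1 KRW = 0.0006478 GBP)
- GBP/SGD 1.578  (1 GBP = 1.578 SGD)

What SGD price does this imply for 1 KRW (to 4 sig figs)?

1 KRW × 0.0006478 = 0.0006478 GBP
0.0006478 GBP × 1.578 = 0.00102223 SGD

KRW/SGD = 0.001022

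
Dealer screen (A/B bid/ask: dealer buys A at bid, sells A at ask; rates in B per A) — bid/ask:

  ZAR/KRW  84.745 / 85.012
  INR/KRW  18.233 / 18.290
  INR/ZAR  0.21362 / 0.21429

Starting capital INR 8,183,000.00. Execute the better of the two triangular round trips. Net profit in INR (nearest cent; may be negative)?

Best loop INR → KRW → ZAR → INR:
INR 8,183,000.00 × 18.233 (sell INR at bid) = KRW 149,200,639
KRW 149,200,639 ÷ 85.012 (buy ZAR at ask) = ZAR 1,755,053.86
ZAR 1,755,053.86 ÷ 0.21429 (buy INR at ask) = INR 8,190,087.56

Net profit: INR 7,087.56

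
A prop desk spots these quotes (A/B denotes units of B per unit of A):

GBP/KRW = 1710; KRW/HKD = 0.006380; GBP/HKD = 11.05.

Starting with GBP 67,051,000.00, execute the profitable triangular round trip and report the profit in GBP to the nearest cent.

Profit: GBP 861,661.09

Profitable loop is GBP → HKD → KRW → GBP:
GBP 67,051,000.00 × 11.05 = HKD 740,913,550.00
HKD 740,913,550.00 ÷ 0.006380 = KRW 116,130,650,470
KRW 116,130,650,470 ÷ 1710 = GBP 67,912,661.09
Profit = GBP 67,912,661.09 − GBP 67,051,000.00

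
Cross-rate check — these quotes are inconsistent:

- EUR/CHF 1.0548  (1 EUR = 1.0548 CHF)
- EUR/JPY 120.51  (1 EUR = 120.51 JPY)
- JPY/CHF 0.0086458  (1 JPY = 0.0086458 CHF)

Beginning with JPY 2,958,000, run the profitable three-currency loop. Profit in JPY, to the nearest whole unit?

Profitable loop is JPY → EUR → CHF → JPY:
JPY 2,958,000 ÷ 120.51 = EUR 24,545.68
EUR 24,545.68 × 1.0548 = CHF 25,890.78
CHF 25,890.78 ÷ 0.0086458 = JPY 2,994,608
Profit = JPY 2,994,608 − JPY 2,958,000

Profit: JPY 36,608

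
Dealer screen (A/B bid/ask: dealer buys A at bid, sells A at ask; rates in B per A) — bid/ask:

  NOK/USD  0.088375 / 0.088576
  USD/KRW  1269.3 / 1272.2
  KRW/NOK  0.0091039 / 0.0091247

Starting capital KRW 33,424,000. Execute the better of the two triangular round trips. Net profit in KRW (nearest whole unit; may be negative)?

Net profit: KRW 709,405

Best loop KRW → NOK → USD → KRW:
KRW 33,424,000 × 0.0091039 (sell KRW at bid) = NOK 304,288.75
NOK 304,288.75 × 0.088375 (sell NOK at bid) = USD 26,891.52
USD 26,891.52 × 1269.3 (sell USD at bid) = KRW 34,133,405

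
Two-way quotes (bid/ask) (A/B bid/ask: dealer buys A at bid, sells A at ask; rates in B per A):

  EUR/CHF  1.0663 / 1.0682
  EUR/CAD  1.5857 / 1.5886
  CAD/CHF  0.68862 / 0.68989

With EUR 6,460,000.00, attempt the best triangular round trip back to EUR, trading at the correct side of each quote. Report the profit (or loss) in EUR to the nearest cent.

Best loop EUR → CAD → CHF → EUR:
EUR 6,460,000.00 × 1.5857 (sell EUR at bid) = CAD 10,243,622.00
CAD 10,243,622.00 × 0.68862 (sell CAD at bid) = CHF 7,053,962.98
CHF 7,053,962.98 ÷ 1.0682 (buy EUR at ask) = EUR 6,603,597.62

Net profit: EUR 143,597.62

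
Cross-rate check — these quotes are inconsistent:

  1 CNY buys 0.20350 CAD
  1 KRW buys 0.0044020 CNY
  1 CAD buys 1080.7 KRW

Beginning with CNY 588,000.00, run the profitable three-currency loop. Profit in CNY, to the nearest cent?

Profitable loop is CNY → KRW → CAD → CNY:
CNY 588,000.00 ÷ 0.0044020 = KRW 133,575,647
KRW 133,575,647 ÷ 1080.7 = CAD 123,601.04
CAD 123,601.04 ÷ 0.20350 = CNY 607,376.13
Profit = CNY 607,376.13 − CNY 588,000.00

Profit: CNY 19,376.13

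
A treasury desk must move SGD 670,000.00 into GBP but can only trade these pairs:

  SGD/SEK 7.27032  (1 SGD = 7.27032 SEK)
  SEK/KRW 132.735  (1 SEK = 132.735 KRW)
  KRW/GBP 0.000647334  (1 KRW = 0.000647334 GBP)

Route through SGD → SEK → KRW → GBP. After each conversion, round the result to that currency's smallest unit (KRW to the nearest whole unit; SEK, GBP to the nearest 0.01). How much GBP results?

GBP 418,545.04

SGD 670,000.00 × 7.27032 = SEK 4,871,114.40
SEK 4,871,114.40 × 132.735 = KRW 646,567,370
KRW 646,567,370 × 0.000647334 = GBP 418,545.04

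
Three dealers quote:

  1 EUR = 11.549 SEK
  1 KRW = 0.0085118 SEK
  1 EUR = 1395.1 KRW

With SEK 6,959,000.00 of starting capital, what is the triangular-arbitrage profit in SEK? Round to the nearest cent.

Profit: SEK 196,322.36

Profitable loop is SEK → EUR → KRW → SEK:
SEK 6,959,000.00 ÷ 11.549 = EUR 602,562.99
EUR 602,562.99 × 1395.1 = KRW 840,635,631
KRW 840,635,631 × 0.0085118 = SEK 7,155,322.36
Profit = SEK 7,155,322.36 − SEK 6,959,000.00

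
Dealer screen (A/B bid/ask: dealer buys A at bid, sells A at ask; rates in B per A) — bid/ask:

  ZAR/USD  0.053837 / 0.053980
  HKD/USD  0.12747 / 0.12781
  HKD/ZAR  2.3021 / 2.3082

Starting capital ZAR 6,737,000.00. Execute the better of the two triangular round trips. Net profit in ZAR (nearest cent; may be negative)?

Best loop ZAR → HKD → USD → ZAR:
ZAR 6,737,000.00 ÷ 2.3082 (buy HKD at ask) = HKD 2,918,724.55
HKD 2,918,724.55 × 0.12747 (sell HKD at bid) = USD 372,049.82
USD 372,049.82 ÷ 0.053980 (buy ZAR at ask) = ZAR 6,892,364.17

Net profit: ZAR 155,364.17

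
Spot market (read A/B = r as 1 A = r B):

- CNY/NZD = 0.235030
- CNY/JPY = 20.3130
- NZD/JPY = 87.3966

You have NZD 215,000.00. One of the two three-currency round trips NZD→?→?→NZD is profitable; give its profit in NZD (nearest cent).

Profit: NZD 2,411.36

Profitable loop is NZD → JPY → CNY → NZD:
NZD 215,000.00 × 87.3966 = JPY 18,790,269
JPY 18,790,269 ÷ 20.3130 = CNY 925,036.63
CNY 925,036.63 × 0.235030 = NZD 217,411.36
Profit = NZD 217,411.36 − NZD 215,000.00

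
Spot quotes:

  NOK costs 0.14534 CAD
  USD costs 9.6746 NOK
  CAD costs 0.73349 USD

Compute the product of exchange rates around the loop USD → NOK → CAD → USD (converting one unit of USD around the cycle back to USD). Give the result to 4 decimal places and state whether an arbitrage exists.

Around USD → NOK → CAD → USD: 1 × 9.6746 × 0.14534 × 0.73349 = 1.031365
Product > 1; profitable direction is USD → NOK → CAD → USD.

1.0314 (arbitrage exists)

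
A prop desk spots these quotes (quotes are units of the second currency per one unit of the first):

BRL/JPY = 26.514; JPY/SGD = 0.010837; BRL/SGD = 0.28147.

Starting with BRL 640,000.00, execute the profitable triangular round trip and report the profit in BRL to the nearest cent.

Profit: BRL 13,329.38

Profitable loop is BRL → JPY → SGD → BRL:
BRL 640,000.00 × 26.514 = JPY 16,968,960
JPY 16,968,960 × 0.010837 = SGD 183,892.62
SGD 183,892.62 ÷ 0.28147 = BRL 653,329.38
Profit = BRL 653,329.38 − BRL 640,000.00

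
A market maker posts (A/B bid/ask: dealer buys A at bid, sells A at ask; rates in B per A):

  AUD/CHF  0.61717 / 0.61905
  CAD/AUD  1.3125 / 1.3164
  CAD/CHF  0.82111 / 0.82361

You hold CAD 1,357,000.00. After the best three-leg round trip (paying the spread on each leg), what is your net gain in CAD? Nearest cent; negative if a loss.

Best loop CAD → CHF → AUD → CAD:
CAD 1,357,000.00 × 0.82111 (sell CAD at bid) = CHF 1,114,246.27
CHF 1,114,246.27 ÷ 0.61905 (buy AUD at ask) = AUD 1,799,929.36
AUD 1,799,929.36 ÷ 1.3164 (buy CAD at ask) = CAD 1,367,311.88

Net profit: CAD 10,311.88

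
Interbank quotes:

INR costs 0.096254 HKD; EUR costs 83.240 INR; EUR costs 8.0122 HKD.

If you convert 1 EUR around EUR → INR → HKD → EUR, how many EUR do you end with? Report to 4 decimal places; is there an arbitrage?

1.0000 (no arbitrage)

Around EUR → INR → HKD → EUR: 1 × 83.240 × 0.096254 ÷ 8.0122 = 0.999998
Product ≈ 1 (deviation 0.000%, within rounding noise).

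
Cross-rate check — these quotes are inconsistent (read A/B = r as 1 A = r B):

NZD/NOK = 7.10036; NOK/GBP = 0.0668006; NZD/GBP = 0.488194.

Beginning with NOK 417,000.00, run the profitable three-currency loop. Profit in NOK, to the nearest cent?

Profitable loop is NOK → NZD → GBP → NOK:
NOK 417,000.00 ÷ 7.10036 = NZD 58,729.42
NZD 58,729.42 × 0.488194 = GBP 28,671.35
GBP 28,671.35 ÷ 0.0668006 = NOK 429,207.95
Profit = NOK 429,207.95 − NOK 417,000.00

Profit: NOK 12,207.95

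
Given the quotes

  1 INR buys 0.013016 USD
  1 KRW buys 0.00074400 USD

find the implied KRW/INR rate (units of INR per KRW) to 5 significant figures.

1 KRW × 0.00074400 = 0.000744 USD
0.000744 USD ÷ 0.013016 = 0.0571604 INR

KRW/INR = 0.057160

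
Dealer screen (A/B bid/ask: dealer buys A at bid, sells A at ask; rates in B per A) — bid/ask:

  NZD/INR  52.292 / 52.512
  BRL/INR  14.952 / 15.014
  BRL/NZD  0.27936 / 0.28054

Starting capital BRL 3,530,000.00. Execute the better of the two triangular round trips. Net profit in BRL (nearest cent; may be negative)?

Net profit: BRL 52,784.13

Best loop BRL → INR → NZD → BRL:
BRL 3,530,000.00 × 14.952 (sell BRL at bid) = INR 52,780,560.00
INR 52,780,560.00 ÷ 52.512 (buy NZD at ask) = NZD 1,005,114.26
NZD 1,005,114.26 ÷ 0.28054 (buy BRL at ask) = BRL 3,582,784.13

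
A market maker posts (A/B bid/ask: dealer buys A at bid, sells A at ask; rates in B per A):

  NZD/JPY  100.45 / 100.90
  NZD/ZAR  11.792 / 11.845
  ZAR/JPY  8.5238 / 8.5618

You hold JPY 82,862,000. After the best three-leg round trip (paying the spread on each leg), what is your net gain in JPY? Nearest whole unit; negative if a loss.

Best loop JPY → NZD → ZAR → JPY:
JPY 82,862,000 ÷ 100.90 (buy NZD at ask) = NZD 821,228.94
NZD 821,228.94 × 11.792 (sell NZD at bid) = ZAR 9,683,931.66
ZAR 9,683,931.66 × 8.5238 (sell ZAR at bid) = JPY 82,543,897

Net result: JPY -318,103 (no profitable arbitrage after spreads)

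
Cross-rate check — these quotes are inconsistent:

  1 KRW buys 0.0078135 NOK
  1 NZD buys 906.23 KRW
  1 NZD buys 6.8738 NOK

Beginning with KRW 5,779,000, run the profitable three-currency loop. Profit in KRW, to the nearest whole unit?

Profitable loop is KRW → NOK → NZD → KRW:
KRW 5,779,000 × 0.0078135 = NOK 45,154.22
NOK 45,154.22 ÷ 6.8738 = NZD 6,569.03
NZD 6,569.03 × 906.23 = KRW 5,953,054
Profit = KRW 5,953,054 − KRW 5,779,000

Profit: KRW 174,054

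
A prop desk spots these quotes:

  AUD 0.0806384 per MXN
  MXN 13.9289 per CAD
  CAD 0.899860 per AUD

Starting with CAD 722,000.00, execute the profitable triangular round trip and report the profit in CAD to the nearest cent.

Profit: CAD 7,744.56

Profitable loop is CAD → MXN → AUD → CAD:
CAD 722,000.00 × 13.9289 = MXN 10,056,665.80
MXN 10,056,665.80 × 0.0806384 = AUD 810,953.44
AUD 810,953.44 × 0.899860 = CAD 729,744.56
Profit = CAD 729,744.56 − CAD 722,000.00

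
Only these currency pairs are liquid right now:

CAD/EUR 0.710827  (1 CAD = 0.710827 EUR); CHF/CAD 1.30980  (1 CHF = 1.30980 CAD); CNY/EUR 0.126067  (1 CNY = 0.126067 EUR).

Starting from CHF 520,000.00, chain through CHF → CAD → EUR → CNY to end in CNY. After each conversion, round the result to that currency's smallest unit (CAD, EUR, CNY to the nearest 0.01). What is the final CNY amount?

CHF 520,000.00 × 1.30980 = CAD 681,096.00
CAD 681,096.00 × 0.710827 = EUR 484,141.43
EUR 484,141.43 ÷ 0.126067 = CNY 3,840,350.21

CNY 3,840,350.21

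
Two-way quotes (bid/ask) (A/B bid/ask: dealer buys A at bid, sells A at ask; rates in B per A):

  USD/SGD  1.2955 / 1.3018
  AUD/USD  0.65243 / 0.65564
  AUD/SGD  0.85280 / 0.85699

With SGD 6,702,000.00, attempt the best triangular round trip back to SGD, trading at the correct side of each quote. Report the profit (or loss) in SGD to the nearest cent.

Best loop SGD → USD → AUD → SGD:
SGD 6,702,000.00 ÷ 1.3018 (buy USD at ask) = USD 5,148,256.26
USD 5,148,256.26 ÷ 0.65564 (buy AUD at ask) = AUD 7,852,260.78
AUD 7,852,260.78 × 0.85280 (sell AUD at bid) = SGD 6,696,408.00

Net result: SGD -5,592.00 (no profitable arbitrage after spreads)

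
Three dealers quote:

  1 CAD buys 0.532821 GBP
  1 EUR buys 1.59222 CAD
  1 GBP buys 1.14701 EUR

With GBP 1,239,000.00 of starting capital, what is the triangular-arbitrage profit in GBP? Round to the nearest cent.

Profitable loop is GBP → CAD → EUR → GBP:
GBP 1,239,000.00 ÷ 0.532821 = CAD 2,325,358.80
CAD 2,325,358.80 ÷ 1.59222 = EUR 1,460,450.69
EUR 1,460,450.69 ÷ 1.14701 = GBP 1,273,267.62
Profit = GBP 1,273,267.62 − GBP 1,239,000.00

Profit: GBP 34,267.62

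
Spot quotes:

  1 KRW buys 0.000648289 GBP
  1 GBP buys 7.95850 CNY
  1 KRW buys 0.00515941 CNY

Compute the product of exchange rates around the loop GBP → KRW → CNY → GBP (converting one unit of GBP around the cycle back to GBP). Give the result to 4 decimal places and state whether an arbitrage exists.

1.0000 (no arbitrage)

Around GBP → KRW → CNY → GBP: 1 ÷ 0.000648289 × 0.00515941 ÷ 7.95850 = 1.000000
Product ≈ 1 (deviation 0.000%, within rounding noise).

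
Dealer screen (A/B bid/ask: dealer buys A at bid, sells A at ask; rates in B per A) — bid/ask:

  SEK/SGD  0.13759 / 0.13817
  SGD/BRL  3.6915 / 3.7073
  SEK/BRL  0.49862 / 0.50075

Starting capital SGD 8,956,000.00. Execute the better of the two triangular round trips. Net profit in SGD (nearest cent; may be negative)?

Best loop SGD → BRL → SEK → SGD:
SGD 8,956,000.00 × 3.6915 (sell SGD at bid) = BRL 33,061,074.00
BRL 33,061,074.00 ÷ 0.50075 (buy SEK at ask) = SEK 66,023,113.33
SEK 66,023,113.33 × 0.13759 (sell SEK at bid) = SGD 9,084,120.16

Net profit: SGD 128,120.16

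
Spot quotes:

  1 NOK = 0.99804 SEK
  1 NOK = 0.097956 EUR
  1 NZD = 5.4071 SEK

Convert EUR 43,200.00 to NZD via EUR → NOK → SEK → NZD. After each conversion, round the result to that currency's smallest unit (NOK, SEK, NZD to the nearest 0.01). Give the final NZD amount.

EUR 43,200.00 ÷ 0.097956 = NOK 441,014.33
NOK 441,014.33 × 0.99804 = SEK 440,149.94
SEK 440,149.94 ÷ 5.4071 = NZD 81,402.22

NZD 81,402.22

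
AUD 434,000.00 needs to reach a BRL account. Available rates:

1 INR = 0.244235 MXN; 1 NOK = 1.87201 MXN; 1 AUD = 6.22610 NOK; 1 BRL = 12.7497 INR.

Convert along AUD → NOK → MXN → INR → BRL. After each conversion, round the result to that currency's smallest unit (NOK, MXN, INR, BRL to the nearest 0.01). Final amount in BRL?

AUD 434,000.00 × 6.22610 = NOK 2,702,127.40
NOK 2,702,127.40 × 1.87201 = MXN 5,058,409.51
MXN 5,058,409.51 ÷ 0.244235 = INR 20,711,239.22
INR 20,711,239.22 ÷ 12.7497 = BRL 1,624,449.14

BRL 1,624,449.14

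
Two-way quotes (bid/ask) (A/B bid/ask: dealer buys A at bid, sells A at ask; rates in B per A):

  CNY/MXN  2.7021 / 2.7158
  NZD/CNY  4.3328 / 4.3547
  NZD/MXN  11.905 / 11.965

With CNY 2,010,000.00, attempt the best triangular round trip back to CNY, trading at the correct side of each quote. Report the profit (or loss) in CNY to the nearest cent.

Net profit: CNY 13,342.63

Best loop CNY → NZD → MXN → CNY:
CNY 2,010,000.00 ÷ 4.3547 (buy NZD at ask) = NZD 461,570.26
NZD 461,570.26 × 11.905 (sell NZD at bid) = MXN 5,494,993.91
MXN 5,494,993.91 ÷ 2.7158 (buy CNY at ask) = CNY 2,023,342.63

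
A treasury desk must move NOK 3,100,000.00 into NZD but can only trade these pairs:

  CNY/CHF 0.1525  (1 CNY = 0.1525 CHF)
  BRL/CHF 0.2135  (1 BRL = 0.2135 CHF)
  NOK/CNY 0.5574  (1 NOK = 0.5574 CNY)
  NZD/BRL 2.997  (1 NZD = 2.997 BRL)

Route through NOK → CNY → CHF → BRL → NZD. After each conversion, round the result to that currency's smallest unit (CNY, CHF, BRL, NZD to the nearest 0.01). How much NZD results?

NOK 3,100,000.00 × 0.5574 = CNY 1,727,940.00
CNY 1,727,940.00 × 0.1525 = CHF 263,510.85
CHF 263,510.85 ÷ 0.2135 = BRL 1,234,242.86
BRL 1,234,242.86 ÷ 2.997 = NZD 411,826.11

NZD 411,826.11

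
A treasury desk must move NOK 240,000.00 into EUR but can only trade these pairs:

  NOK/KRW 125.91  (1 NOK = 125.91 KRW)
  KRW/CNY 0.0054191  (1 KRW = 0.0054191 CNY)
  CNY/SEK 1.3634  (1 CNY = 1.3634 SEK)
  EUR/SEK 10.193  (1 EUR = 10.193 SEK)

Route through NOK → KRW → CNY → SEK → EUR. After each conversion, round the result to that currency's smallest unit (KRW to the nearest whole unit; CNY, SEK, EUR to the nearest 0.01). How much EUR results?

EUR 21,903.82

NOK 240,000.00 × 125.91 = KRW 30,218,400
KRW 30,218,400 × 0.0054191 = CNY 163,756.53
CNY 163,756.53 × 1.3634 = SEK 223,265.65
SEK 223,265.65 ÷ 10.193 = EUR 21,903.82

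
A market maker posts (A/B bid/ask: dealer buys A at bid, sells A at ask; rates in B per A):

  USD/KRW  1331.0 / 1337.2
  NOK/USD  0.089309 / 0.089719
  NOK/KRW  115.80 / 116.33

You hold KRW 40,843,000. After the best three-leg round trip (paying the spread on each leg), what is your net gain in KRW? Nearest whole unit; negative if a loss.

Net profit: KRW 891,882

Best loop KRW → NOK → USD → KRW:
KRW 40,843,000 ÷ 116.33 (buy NOK at ask) = NOK 351,096.02
NOK 351,096.02 × 0.089309 (sell NOK at bid) = USD 31,356.03
USD 31,356.03 × 1331.0 (sell USD at bid) = KRW 41,734,882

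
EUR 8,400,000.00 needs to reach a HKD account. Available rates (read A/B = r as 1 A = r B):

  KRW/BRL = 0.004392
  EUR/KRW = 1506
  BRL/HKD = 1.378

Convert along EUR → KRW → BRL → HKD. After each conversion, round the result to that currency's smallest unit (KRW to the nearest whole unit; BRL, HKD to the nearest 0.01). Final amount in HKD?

HKD 76,562,447.27

EUR 8,400,000.00 × 1506 = KRW 12,650,400,000
KRW 12,650,400,000 × 0.004392 = BRL 55,560,556.80
BRL 55,560,556.80 × 1.378 = HKD 76,562,447.27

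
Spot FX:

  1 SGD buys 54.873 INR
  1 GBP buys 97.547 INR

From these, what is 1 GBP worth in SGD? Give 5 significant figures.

GBP/SGD = 1.7777

1 GBP × 97.547 = 97.547 INR
97.547 INR ÷ 54.873 = 1.77769 SGD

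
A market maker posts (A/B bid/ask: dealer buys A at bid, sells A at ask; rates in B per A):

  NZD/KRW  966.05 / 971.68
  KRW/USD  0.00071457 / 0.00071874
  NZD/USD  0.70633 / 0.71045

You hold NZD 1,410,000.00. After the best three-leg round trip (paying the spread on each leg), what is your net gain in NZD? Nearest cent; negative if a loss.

Net profit: NZD 16,039.93

Best loop NZD → USD → KRW → NZD:
NZD 1,410,000.00 × 0.70633 (sell NZD at bid) = USD 995,925.30
USD 995,925.30 ÷ 0.00071874 (buy KRW at ask) = KRW 1,385,654,479
KRW 1,385,654,479 ÷ 971.68 (buy NZD at ask) = NZD 1,426,039.93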